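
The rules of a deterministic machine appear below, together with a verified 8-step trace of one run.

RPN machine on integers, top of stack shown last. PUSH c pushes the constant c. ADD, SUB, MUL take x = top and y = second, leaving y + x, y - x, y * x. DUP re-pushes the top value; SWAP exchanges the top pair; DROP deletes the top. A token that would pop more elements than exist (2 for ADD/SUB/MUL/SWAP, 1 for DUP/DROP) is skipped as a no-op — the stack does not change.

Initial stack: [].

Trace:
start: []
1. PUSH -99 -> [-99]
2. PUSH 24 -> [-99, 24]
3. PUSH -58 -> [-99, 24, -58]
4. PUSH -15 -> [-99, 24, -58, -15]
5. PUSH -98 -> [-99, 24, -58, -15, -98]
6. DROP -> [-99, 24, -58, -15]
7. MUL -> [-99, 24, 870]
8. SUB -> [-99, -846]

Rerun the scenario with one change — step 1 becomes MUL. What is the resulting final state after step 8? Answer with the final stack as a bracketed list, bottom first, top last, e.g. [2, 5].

[-846]

(re-executing from step 1 with the substitution; state before step 1: [])
1. MUL -> []
2. PUSH 24 -> [24]
3. PUSH -58 -> [24, -58]
4. PUSH -15 -> [24, -58, -15]
5. PUSH -98 -> [24, -58, -15, -98]
6. DROP -> [24, -58, -15]
7. MUL -> [24, 870]
8. SUB -> [-846]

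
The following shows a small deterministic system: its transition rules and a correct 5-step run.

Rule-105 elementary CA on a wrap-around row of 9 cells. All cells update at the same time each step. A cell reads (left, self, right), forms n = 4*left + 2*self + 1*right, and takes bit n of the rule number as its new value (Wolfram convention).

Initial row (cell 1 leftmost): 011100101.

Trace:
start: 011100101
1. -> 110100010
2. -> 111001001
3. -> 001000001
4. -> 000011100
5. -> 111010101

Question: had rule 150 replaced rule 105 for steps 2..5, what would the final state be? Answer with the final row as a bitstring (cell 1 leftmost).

(re-executing steps 2..5 under rule 150; state before step 2: 110100010)
2. -> 000110110
3. -> 001000001
4. -> 111100011
5. -> 111010101

111010101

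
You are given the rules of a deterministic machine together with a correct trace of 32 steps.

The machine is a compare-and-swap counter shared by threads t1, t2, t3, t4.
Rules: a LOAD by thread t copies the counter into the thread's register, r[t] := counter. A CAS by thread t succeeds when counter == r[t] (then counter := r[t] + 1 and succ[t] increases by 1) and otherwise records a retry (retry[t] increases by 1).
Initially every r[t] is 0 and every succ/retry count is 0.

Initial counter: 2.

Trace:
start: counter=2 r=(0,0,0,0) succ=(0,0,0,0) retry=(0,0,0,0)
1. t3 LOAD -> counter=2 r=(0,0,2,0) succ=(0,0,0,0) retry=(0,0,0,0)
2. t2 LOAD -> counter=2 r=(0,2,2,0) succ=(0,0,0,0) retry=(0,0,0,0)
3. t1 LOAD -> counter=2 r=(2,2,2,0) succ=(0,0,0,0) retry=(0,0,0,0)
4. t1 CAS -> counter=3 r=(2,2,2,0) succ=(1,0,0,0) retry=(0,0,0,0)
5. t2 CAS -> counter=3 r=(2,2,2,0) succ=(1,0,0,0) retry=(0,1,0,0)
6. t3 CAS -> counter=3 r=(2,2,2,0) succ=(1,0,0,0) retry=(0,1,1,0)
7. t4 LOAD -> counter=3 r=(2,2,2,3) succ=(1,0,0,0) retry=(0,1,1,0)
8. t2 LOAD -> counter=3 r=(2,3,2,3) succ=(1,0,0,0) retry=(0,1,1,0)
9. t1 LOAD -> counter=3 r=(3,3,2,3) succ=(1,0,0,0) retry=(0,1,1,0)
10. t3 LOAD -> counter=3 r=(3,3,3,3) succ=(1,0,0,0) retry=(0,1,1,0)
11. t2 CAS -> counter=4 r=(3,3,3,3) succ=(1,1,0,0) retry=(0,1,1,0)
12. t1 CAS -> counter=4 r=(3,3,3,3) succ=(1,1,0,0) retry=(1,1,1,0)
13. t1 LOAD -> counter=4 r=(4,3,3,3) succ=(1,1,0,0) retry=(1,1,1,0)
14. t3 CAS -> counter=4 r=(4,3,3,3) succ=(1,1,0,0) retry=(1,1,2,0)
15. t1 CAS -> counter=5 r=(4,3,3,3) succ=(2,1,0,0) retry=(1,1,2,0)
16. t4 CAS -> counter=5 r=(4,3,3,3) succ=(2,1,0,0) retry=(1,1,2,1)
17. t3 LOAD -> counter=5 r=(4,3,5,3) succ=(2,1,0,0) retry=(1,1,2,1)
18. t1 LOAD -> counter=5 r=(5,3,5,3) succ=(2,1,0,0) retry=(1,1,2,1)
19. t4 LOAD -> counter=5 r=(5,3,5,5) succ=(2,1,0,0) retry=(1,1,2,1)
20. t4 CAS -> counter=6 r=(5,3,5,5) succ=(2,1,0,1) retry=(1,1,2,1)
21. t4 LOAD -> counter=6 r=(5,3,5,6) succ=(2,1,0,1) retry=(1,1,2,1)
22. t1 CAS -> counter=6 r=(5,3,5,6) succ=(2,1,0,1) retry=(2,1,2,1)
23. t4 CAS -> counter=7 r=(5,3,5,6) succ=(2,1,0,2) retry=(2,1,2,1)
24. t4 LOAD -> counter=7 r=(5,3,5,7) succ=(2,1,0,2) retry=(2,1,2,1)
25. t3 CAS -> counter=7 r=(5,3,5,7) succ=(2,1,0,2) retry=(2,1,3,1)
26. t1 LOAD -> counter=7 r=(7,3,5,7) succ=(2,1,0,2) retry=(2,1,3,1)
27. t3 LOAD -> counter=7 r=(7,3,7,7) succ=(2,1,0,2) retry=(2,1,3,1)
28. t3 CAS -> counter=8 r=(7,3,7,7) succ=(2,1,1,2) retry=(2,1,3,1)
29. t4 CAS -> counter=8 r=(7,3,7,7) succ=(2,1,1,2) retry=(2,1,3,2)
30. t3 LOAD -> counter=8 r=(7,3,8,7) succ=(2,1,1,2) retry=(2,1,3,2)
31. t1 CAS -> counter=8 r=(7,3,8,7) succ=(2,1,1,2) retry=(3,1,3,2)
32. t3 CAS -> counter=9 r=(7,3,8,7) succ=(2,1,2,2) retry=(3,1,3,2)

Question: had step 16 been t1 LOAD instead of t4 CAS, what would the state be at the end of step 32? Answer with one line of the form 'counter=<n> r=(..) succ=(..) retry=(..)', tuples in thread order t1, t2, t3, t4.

(re-executing from step 16 with the substitution; state before step 16: counter=5 r=(4,3,3,3) succ=(2,1,0,0) retry=(1,1,2,0))
16. t1 LOAD -> counter=5 r=(5,3,3,3) succ=(2,1,0,0) retry=(1,1,2,0)
17. t3 LOAD -> counter=5 r=(5,3,5,3) succ=(2,1,0,0) retry=(1,1,2,0)
18. t1 LOAD -> counter=5 r=(5,3,5,3) succ=(2,1,0,0) retry=(1,1,2,0)
19. t4 LOAD -> counter=5 r=(5,3,5,5) succ=(2,1,0,0) retry=(1,1,2,0)
20. t4 CAS -> counter=6 r=(5,3,5,5) succ=(2,1,0,1) retry=(1,1,2,0)
21. t4 LOAD -> counter=6 r=(5,3,5,6) succ=(2,1,0,1) retry=(1,1,2,0)
22. t1 CAS -> counter=6 r=(5,3,5,6) succ=(2,1,0,1) retry=(2,1,2,0)
23. t4 CAS -> counter=7 r=(5,3,5,6) succ=(2,1,0,2) retry=(2,1,2,0)
24. t4 LOAD -> counter=7 r=(5,3,5,7) succ=(2,1,0,2) retry=(2,1,2,0)
25. t3 CAS -> counter=7 r=(5,3,5,7) succ=(2,1,0,2) retry=(2,1,3,0)
26. t1 LOAD -> counter=7 r=(7,3,5,7) succ=(2,1,0,2) retry=(2,1,3,0)
27. t3 LOAD -> counter=7 r=(7,3,7,7) succ=(2,1,0,2) retry=(2,1,3,0)
28. t3 CAS -> counter=8 r=(7,3,7,7) succ=(2,1,1,2) retry=(2,1,3,0)
29. t4 CAS -> counter=8 r=(7,3,7,7) succ=(2,1,1,2) retry=(2,1,3,1)
30. t3 LOAD -> counter=8 r=(7,3,8,7) succ=(2,1,1,2) retry=(2,1,3,1)
31. t1 CAS -> counter=8 r=(7,3,8,7) succ=(2,1,1,2) retry=(3,1,3,1)
32. t3 CAS -> counter=9 r=(7,3,8,7) succ=(2,1,2,2) retry=(3,1,3,1)

counter=9 r=(7,3,8,7) succ=(2,1,2,2) retry=(3,1,3,1)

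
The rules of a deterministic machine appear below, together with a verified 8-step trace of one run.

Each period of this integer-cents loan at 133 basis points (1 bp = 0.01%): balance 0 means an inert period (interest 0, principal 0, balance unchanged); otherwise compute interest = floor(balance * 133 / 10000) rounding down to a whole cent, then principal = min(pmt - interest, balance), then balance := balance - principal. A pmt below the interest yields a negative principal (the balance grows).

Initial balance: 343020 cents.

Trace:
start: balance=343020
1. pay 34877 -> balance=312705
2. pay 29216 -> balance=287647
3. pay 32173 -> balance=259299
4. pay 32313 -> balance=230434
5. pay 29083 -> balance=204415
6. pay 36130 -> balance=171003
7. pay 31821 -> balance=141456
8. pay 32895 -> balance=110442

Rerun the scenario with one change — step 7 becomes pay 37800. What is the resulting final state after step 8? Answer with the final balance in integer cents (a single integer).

(re-executing from step 7 with the substitution; state before step 7: balance=171003)
7. pay 37800 -> balance=135477
8. pay 32895 -> balance=104383

104383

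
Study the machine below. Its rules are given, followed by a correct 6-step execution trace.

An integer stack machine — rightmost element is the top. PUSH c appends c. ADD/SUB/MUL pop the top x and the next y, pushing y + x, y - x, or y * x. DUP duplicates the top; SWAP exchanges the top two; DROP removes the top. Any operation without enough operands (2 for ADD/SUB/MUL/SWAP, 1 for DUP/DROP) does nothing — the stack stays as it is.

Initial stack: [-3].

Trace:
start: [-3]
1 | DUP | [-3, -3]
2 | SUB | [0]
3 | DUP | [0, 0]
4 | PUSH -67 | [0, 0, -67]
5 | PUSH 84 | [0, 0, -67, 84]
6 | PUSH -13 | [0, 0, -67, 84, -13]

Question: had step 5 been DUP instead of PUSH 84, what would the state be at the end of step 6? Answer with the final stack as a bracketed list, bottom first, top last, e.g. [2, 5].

[0, 0, -67, -67, -13]

(re-executing from step 5 with the substitution; state before step 5: [0, 0, -67])
5 | DUP | [0, 0, -67, -67]
6 | PUSH -13 | [0, 0, -67, -67, -13]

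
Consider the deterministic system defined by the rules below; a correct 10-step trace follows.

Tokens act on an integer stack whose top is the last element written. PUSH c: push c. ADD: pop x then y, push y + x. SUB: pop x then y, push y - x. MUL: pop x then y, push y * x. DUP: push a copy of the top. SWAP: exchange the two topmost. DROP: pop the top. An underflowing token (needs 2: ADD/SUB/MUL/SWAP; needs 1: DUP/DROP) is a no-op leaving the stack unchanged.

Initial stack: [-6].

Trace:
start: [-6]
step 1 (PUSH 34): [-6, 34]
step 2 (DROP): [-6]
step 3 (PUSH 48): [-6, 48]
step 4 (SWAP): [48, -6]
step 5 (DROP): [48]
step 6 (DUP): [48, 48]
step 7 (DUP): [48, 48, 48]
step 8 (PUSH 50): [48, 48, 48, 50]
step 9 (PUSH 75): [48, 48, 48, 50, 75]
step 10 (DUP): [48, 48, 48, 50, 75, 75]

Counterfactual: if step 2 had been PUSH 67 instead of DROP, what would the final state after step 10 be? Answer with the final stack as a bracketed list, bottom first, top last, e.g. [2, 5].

(re-executing from step 2 with the substitution; state before step 2: [-6, 34])
step 2 (PUSH 67): [-6, 34, 67]
step 3 (PUSH 48): [-6, 34, 67, 48]
step 4 (SWAP): [-6, 34, 48, 67]
step 5 (DROP): [-6, 34, 48]
step 6 (DUP): [-6, 34, 48, 48]
step 7 (DUP): [-6, 34, 48, 48, 48]
step 8 (PUSH 50): [-6, 34, 48, 48, 48, 50]
step 9 (PUSH 75): [-6, 34, 48, 48, 48, 50, 75]
step 10 (DUP): [-6, 34, 48, 48, 48, 50, 75, 75]

[-6, 34, 48, 48, 48, 50, 75, 75]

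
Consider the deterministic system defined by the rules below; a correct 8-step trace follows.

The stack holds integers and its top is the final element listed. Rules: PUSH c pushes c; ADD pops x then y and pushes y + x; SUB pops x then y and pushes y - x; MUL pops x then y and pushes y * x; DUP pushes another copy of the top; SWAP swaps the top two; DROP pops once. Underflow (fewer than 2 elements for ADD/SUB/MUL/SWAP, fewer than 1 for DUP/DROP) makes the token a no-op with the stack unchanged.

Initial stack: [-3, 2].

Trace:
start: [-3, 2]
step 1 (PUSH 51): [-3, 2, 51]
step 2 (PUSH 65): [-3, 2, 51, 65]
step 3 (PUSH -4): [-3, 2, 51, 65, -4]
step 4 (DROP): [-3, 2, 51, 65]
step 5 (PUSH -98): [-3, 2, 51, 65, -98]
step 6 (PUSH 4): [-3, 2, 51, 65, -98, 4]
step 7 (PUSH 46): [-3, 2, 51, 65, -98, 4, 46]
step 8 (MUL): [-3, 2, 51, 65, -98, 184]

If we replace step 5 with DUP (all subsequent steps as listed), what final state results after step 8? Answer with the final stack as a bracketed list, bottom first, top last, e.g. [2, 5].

(re-executing from step 5 with the substitution; state before step 5: [-3, 2, 51, 65])
step 5 (DUP): [-3, 2, 51, 65, 65]
step 6 (PUSH 4): [-3, 2, 51, 65, 65, 4]
step 7 (PUSH 46): [-3, 2, 51, 65, 65, 4, 46]
step 8 (MUL): [-3, 2, 51, 65, 65, 184]

[-3, 2, 51, 65, 65, 184]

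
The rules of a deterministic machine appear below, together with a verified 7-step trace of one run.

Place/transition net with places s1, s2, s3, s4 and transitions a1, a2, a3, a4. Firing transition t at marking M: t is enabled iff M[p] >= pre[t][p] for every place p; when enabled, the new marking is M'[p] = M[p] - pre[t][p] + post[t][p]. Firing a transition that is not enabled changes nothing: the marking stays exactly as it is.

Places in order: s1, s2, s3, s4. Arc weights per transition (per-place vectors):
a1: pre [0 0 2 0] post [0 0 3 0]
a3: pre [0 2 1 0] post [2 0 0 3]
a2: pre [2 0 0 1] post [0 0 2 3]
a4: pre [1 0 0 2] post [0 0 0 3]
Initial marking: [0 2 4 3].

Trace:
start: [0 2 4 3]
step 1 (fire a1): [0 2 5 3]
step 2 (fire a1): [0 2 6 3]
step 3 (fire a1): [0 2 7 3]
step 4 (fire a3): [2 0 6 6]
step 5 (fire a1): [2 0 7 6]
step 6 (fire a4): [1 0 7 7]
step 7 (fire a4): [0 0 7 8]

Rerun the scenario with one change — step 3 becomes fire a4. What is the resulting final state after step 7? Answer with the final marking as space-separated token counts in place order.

0 0 6 8

(re-executing from step 3 with the substitution; state before step 3: [0 2 6 3])
step 3 (fire a4): [0 2 6 3]
step 4 (fire a3): [2 0 5 6]
step 5 (fire a1): [2 0 6 6]
step 6 (fire a4): [1 0 6 7]
step 7 (fire a4): [0 0 6 8]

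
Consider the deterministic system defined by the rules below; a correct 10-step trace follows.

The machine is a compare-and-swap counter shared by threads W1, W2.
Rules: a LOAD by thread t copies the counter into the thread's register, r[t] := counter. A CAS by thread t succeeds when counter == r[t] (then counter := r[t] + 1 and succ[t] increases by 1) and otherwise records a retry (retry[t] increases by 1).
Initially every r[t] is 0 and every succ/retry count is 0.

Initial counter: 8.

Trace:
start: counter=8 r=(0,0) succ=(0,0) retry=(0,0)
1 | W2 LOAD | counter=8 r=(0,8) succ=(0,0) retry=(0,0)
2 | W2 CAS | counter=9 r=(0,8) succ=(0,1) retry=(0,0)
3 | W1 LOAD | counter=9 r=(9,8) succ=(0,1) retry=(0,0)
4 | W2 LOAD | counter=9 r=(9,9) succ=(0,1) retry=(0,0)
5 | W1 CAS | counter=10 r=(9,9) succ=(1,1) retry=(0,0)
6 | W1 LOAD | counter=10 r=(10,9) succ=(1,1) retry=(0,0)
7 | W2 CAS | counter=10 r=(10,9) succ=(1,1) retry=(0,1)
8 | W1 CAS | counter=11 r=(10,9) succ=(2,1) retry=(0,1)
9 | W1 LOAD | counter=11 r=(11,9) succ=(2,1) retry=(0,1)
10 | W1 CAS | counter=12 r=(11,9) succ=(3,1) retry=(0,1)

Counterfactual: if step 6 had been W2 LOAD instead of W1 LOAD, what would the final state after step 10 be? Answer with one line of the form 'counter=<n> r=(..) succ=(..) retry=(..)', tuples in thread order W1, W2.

(re-executing from step 6 with the substitution; state before step 6: counter=10 r=(9,9) succ=(1,1) retry=(0,0))
6 | W2 LOAD | counter=10 r=(9,10) succ=(1,1) retry=(0,0)
7 | W2 CAS | counter=11 r=(9,10) succ=(1,2) retry=(0,0)
8 | W1 CAS | counter=11 r=(9,10) succ=(1,2) retry=(1,0)
9 | W1 LOAD | counter=11 r=(11,10) succ=(1,2) retry=(1,0)
10 | W1 CAS | counter=12 r=(11,10) succ=(2,2) retry=(1,0)

counter=12 r=(11,10) succ=(2,2) retry=(1,0)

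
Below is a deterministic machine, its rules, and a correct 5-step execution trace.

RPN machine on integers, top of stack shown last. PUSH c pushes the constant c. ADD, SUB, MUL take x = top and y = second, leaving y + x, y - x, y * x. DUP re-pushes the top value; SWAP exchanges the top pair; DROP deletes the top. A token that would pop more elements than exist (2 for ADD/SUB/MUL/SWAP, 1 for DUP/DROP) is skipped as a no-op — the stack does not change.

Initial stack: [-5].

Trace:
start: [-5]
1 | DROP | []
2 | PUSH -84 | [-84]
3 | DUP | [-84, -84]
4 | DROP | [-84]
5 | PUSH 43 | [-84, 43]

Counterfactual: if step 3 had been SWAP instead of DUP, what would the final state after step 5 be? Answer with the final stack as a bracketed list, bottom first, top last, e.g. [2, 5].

(re-executing from step 3 with the substitution; state before step 3: [-84])
3 | SWAP | [-84]
4 | DROP | []
5 | PUSH 43 | [43]

[43]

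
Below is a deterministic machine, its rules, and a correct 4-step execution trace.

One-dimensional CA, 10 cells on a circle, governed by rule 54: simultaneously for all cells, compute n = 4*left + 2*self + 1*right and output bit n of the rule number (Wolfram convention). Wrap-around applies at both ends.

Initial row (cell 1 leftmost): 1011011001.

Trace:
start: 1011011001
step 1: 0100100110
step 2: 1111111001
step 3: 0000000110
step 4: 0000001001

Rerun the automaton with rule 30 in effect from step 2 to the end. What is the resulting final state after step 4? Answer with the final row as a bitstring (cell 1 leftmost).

1000000011

(re-executing steps 2..4 under rule 30; state before step 2: 0100100110)
step 2: 1111111101
step 3: 0000000001
step 4: 1000000011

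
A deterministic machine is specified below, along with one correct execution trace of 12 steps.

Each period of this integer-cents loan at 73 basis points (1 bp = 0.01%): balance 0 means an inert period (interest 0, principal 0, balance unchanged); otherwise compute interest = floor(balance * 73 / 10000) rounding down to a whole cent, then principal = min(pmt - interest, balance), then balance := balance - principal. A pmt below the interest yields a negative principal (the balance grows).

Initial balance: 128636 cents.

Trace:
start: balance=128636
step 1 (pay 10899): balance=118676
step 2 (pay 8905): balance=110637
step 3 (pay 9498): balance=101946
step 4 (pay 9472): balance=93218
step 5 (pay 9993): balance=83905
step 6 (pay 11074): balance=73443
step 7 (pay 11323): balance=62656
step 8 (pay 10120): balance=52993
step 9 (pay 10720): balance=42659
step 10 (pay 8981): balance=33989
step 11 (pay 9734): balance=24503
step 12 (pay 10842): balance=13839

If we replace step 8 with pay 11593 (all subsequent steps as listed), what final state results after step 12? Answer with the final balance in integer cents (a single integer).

12323

(re-executing from step 8 with the substitution; state before step 8: balance=62656)
step 8 (pay 11593): balance=51520
step 9 (pay 10720): balance=41176
step 10 (pay 8981): balance=32495
step 11 (pay 9734): balance=22998
step 12 (pay 10842): balance=12323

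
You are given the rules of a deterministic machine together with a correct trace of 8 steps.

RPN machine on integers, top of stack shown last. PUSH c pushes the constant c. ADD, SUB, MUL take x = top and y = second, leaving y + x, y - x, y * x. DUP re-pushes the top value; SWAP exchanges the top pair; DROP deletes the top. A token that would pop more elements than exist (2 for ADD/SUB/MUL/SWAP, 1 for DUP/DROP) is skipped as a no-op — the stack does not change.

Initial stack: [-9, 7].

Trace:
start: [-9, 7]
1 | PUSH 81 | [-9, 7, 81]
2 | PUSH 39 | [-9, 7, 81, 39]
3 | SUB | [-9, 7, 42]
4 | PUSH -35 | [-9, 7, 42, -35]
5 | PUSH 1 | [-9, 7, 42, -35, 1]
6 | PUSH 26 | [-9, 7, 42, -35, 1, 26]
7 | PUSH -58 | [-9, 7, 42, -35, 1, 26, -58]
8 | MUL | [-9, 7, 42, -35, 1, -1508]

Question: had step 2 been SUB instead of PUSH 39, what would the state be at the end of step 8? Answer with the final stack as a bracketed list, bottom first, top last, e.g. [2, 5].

[65, -35, 1, -1508]

(re-executing from step 2 with the substitution; state before step 2: [-9, 7, 81])
2 | SUB | [-9, -74]
3 | SUB | [65]
4 | PUSH -35 | [65, -35]
5 | PUSH 1 | [65, -35, 1]
6 | PUSH 26 | [65, -35, 1, 26]
7 | PUSH -58 | [65, -35, 1, 26, -58]
8 | MUL | [65, -35, 1, -1508]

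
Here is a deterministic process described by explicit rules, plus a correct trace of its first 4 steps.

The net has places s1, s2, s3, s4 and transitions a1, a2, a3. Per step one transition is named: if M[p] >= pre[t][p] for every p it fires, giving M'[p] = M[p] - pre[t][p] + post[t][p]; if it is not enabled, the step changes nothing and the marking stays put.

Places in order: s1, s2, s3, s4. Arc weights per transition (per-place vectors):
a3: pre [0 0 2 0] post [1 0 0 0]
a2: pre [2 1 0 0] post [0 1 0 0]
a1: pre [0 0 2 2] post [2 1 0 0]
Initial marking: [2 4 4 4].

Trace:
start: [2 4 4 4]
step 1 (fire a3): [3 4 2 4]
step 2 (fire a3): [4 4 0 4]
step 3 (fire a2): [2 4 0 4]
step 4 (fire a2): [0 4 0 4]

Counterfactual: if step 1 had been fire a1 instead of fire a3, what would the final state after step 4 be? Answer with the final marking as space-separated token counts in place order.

1 5 0 2

(re-executing from step 1 with the substitution; state before step 1: [2 4 4 4])
step 1 (fire a1): [4 5 2 2]
step 2 (fire a3): [5 5 0 2]
step 3 (fire a2): [3 5 0 2]
step 4 (fire a2): [1 5 0 2]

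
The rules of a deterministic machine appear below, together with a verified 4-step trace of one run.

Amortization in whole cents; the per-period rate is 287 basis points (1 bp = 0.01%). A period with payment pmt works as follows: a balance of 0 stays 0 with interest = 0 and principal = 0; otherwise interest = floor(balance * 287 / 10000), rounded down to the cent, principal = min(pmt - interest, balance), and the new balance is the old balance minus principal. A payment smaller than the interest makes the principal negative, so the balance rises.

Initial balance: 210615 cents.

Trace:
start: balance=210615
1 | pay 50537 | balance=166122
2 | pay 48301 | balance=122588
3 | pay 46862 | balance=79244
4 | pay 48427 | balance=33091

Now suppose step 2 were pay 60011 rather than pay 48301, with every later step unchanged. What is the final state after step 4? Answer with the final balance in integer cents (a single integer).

20699

(re-executing from step 2 with the substitution; state before step 2: balance=166122)
2 | pay 60011 | balance=110878
3 | pay 46862 | balance=67198
4 | pay 48427 | balance=20699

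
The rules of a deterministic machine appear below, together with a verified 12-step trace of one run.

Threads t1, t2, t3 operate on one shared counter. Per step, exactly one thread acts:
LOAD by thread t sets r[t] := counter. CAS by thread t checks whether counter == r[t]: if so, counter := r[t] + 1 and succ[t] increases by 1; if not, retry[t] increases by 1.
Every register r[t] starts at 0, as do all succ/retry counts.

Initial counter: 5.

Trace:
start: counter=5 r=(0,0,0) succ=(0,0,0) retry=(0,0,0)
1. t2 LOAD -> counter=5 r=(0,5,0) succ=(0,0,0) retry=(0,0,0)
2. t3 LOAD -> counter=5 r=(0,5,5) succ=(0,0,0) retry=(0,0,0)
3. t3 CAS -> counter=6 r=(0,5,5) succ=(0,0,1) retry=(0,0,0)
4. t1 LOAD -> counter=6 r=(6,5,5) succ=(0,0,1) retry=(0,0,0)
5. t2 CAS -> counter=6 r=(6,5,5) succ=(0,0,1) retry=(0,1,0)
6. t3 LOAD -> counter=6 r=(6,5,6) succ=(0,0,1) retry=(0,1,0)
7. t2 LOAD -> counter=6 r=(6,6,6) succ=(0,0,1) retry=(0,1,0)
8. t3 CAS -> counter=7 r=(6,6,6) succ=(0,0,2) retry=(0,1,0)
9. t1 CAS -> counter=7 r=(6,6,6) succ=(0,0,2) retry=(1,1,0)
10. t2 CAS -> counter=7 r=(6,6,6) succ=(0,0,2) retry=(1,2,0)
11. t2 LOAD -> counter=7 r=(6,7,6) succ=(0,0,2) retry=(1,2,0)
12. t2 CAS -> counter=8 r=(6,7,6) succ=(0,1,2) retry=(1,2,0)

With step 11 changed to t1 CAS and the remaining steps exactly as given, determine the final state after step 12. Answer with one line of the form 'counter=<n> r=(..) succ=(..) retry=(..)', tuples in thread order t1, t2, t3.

counter=7 r=(6,6,6) succ=(0,0,2) retry=(2,3,0)

(re-executing from step 11 with the substitution; state before step 11: counter=7 r=(6,6,6) succ=(0,0,2) retry=(1,2,0))
11. t1 CAS -> counter=7 r=(6,6,6) succ=(0,0,2) retry=(2,2,0)
12. t2 CAS -> counter=7 r=(6,6,6) succ=(0,0,2) retry=(2,3,0)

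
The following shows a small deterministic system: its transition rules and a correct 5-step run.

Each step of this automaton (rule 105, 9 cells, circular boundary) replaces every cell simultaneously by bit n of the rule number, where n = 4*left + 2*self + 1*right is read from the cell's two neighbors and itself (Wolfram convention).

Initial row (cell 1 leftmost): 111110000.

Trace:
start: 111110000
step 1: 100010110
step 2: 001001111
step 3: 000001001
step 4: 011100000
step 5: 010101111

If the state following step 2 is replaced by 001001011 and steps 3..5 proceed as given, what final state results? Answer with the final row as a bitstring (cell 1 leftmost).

state after step 2 := 001001011
step 3: 000000111
step 4: 011110101
step 5: 110011010

110011010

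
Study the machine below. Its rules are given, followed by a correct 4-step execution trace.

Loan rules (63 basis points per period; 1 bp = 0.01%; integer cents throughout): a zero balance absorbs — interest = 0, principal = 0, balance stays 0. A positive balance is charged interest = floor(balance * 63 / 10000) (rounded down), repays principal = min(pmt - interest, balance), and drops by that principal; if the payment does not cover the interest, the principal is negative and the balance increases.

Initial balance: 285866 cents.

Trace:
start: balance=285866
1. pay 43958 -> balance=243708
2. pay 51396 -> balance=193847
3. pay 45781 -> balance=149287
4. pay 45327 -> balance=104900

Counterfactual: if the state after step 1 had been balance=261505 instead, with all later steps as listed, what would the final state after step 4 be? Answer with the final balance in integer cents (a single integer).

state after step 1 := balance=261505
2. pay 51396 -> balance=211756
3. pay 45781 -> balance=167309
4. pay 45327 -> balance=123036

123036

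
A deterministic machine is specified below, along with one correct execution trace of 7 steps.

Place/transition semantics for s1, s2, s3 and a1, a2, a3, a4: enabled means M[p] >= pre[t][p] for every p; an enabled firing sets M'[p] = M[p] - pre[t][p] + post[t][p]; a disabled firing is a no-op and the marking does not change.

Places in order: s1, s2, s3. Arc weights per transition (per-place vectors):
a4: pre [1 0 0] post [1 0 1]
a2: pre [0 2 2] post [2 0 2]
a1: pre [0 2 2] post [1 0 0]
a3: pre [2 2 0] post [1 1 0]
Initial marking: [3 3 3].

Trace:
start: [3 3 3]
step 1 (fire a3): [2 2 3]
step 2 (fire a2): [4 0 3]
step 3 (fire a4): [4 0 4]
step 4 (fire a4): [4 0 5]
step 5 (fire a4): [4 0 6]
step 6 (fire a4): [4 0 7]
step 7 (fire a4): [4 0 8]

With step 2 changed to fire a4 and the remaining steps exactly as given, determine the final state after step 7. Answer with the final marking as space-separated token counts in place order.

2 2 9

(re-executing from step 2 with the substitution; state before step 2: [2 2 3])
step 2 (fire a4): [2 2 4]
step 3 (fire a4): [2 2 5]
step 4 (fire a4): [2 2 6]
step 5 (fire a4): [2 2 7]
step 6 (fire a4): [2 2 8]
step 7 (fire a4): [2 2 9]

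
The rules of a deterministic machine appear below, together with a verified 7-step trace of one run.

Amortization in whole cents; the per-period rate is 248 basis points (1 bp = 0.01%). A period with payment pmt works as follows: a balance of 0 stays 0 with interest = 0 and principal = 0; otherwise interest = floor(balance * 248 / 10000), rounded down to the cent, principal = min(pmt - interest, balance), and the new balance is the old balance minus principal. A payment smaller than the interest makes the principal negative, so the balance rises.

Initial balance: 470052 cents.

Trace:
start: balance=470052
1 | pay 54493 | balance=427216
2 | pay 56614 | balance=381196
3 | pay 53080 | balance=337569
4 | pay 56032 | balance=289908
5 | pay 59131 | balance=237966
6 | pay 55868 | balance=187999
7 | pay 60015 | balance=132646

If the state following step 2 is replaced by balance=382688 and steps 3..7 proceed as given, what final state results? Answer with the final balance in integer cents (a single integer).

state after step 2 := balance=382688
3 | pay 53080 | balance=339098
4 | pay 56032 | balance=291475
5 | pay 59131 | balance=239572
6 | pay 55868 | balance=189645
7 | pay 60015 | balance=134333

134333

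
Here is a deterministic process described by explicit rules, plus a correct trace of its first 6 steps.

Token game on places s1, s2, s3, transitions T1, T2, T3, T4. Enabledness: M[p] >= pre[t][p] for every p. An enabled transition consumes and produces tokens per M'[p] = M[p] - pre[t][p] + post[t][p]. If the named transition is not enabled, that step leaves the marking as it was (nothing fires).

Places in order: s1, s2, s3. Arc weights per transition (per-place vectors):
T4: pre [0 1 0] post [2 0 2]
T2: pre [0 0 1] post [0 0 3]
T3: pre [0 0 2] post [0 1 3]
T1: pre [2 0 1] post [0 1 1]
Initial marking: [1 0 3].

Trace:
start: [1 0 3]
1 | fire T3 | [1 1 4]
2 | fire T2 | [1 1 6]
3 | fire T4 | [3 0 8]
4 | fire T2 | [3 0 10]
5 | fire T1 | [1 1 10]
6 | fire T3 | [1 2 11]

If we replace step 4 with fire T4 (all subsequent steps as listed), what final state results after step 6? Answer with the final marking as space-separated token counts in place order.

1 2 9

(re-executing from step 4 with the substitution; state before step 4: [3 0 8])
4 | fire T4 | [3 0 8]
5 | fire T1 | [1 1 8]
6 | fire T3 | [1 2 9]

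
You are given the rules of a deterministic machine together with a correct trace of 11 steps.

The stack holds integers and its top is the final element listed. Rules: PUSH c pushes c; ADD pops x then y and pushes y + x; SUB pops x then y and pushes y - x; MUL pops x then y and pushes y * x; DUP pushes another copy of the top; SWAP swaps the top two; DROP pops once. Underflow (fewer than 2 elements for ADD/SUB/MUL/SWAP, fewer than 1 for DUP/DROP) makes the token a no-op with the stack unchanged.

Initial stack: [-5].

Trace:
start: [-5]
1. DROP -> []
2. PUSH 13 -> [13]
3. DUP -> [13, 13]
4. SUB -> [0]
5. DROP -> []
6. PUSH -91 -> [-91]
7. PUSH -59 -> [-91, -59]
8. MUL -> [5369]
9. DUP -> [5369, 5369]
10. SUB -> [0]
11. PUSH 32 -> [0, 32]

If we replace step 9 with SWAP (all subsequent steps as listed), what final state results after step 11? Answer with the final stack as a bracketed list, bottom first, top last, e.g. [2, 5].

[5369, 32]

(re-executing from step 9 with the substitution; state before step 9: [5369])
9. SWAP -> [5369]
10. SUB -> [5369]
11. PUSH 32 -> [5369, 32]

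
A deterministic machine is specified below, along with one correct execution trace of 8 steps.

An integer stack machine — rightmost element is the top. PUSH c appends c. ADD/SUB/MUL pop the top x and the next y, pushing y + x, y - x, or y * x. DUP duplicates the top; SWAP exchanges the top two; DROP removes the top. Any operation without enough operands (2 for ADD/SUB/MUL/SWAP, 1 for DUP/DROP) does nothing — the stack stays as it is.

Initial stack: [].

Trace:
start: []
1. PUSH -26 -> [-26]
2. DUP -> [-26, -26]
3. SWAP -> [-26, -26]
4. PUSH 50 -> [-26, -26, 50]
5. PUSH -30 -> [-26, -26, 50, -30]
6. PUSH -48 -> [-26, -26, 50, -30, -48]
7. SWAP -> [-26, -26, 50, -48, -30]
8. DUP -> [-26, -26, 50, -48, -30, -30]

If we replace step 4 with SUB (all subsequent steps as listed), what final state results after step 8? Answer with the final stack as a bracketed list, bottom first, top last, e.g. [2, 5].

[0, -48, -30, -30]

(re-executing from step 4 with the substitution; state before step 4: [-26, -26])
4. SUB -> [0]
5. PUSH -30 -> [0, -30]
6. PUSH -48 -> [0, -30, -48]
7. SWAP -> [0, -48, -30]
8. DUP -> [0, -48, -30, -30]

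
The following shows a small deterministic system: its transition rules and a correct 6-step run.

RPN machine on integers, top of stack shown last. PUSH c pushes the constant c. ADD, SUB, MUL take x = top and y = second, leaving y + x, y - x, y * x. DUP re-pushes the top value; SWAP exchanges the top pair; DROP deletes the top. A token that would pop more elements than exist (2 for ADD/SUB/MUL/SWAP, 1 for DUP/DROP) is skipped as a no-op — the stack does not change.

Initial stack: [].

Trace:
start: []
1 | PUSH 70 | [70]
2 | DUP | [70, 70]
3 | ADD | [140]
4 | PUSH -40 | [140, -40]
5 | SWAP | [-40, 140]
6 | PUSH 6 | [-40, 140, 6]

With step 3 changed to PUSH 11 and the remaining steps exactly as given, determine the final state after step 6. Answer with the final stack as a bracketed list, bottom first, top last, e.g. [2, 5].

[70, 70, -40, 11, 6]

(re-executing from step 3 with the substitution; state before step 3: [70, 70])
3 | PUSH 11 | [70, 70, 11]
4 | PUSH -40 | [70, 70, 11, -40]
5 | SWAP | [70, 70, -40, 11]
6 | PUSH 6 | [70, 70, -40, 11, 6]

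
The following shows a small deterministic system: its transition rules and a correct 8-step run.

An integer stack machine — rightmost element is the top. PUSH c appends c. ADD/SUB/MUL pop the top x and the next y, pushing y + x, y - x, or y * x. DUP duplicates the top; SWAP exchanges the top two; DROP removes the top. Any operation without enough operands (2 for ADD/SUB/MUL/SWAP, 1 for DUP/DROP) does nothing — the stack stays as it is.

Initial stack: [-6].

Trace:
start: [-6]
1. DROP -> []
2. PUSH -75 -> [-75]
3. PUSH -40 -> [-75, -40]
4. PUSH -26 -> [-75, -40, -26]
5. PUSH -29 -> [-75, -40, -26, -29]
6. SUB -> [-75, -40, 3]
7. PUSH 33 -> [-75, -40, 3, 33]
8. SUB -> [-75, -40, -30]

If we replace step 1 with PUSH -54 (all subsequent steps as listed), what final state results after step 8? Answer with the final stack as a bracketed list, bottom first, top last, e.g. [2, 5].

[-6, -54, -75, -40, -30]

(re-executing from step 1 with the substitution; state before step 1: [-6])
1. PUSH -54 -> [-6, -54]
2. PUSH -75 -> [-6, -54, -75]
3. PUSH -40 -> [-6, -54, -75, -40]
4. PUSH -26 -> [-6, -54, -75, -40, -26]
5. PUSH -29 -> [-6, -54, -75, -40, -26, -29]
6. SUB -> [-6, -54, -75, -40, 3]
7. PUSH 33 -> [-6, -54, -75, -40, 3, 33]
8. SUB -> [-6, -54, -75, -40, -30]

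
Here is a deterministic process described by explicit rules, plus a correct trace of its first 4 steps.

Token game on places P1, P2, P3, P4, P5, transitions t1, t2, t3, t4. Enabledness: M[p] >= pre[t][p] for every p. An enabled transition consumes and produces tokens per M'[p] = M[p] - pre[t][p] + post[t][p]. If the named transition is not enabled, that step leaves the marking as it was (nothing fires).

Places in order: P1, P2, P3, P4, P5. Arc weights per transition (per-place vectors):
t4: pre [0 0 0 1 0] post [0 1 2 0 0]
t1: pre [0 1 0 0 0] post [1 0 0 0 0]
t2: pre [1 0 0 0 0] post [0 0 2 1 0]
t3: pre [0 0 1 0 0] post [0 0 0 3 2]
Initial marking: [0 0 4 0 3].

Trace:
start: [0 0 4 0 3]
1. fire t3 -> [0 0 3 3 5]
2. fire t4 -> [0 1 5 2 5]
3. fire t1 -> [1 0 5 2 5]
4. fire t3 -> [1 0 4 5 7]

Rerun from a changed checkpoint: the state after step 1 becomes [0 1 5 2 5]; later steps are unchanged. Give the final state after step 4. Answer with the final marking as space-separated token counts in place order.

state after step 1 := [0 1 5 2 5]
2. fire t4 -> [0 2 7 1 5]
3. fire t1 -> [1 1 7 1 5]
4. fire t3 -> [1 1 6 4 7]

1 1 6 4 7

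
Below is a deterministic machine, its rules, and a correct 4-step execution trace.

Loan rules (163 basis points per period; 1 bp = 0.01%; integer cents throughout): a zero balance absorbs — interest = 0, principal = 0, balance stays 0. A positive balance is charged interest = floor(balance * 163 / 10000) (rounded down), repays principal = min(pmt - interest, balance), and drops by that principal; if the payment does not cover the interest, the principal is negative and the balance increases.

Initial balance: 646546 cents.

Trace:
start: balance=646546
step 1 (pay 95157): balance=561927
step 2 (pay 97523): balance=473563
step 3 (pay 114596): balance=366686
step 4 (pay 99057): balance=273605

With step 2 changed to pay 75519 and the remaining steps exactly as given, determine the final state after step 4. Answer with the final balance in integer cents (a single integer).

(re-executing from step 2 with the substitution; state before step 2: balance=561927)
step 2 (pay 75519): balance=495567
step 3 (pay 114596): balance=389048
step 4 (pay 99057): balance=296332

296332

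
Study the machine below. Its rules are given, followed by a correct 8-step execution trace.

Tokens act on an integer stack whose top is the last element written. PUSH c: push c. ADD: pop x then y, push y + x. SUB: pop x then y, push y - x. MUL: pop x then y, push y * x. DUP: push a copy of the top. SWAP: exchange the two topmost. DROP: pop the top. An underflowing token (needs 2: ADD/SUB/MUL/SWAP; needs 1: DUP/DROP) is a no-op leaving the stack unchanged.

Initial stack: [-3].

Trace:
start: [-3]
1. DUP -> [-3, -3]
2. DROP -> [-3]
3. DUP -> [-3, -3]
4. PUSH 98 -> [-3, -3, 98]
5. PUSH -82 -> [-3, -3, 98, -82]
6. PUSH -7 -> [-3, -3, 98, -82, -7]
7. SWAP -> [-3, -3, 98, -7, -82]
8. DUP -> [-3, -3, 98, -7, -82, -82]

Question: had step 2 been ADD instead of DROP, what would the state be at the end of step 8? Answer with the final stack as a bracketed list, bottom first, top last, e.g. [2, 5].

(re-executing from step 2 with the substitution; state before step 2: [-3, -3])
2. ADD -> [-6]
3. DUP -> [-6, -6]
4. PUSH 98 -> [-6, -6, 98]
5. PUSH -82 -> [-6, -6, 98, -82]
6. PUSH -7 -> [-6, -6, 98, -82, -7]
7. SWAP -> [-6, -6, 98, -7, -82]
8. DUP -> [-6, -6, 98, -7, -82, -82]

[-6, -6, 98, -7, -82, -82]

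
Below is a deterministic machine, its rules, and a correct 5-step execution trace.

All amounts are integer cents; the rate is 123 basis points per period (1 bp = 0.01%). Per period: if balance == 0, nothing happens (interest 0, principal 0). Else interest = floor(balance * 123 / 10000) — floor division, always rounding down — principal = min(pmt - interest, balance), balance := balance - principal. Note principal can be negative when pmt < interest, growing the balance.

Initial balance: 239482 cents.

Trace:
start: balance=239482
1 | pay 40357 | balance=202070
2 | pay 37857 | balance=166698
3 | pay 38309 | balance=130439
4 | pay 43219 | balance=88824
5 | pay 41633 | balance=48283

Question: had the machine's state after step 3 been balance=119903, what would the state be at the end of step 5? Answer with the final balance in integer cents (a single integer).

37486

state after step 3 := balance=119903
4 | pay 43219 | balance=78158
5 | pay 41633 | balance=37486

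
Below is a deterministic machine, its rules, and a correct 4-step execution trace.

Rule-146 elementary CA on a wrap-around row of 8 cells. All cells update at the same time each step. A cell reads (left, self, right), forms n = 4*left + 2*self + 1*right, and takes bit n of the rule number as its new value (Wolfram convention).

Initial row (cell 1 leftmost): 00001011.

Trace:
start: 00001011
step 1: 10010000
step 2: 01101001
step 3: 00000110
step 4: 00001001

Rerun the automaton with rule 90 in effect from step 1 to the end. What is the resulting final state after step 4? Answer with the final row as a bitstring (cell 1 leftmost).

(re-executing steps 1..4 under rule 90; state before step 1: 00001011)
step 1: 10010011
step 2: 11101110
step 3: 10101010
step 4: 00000000

00000000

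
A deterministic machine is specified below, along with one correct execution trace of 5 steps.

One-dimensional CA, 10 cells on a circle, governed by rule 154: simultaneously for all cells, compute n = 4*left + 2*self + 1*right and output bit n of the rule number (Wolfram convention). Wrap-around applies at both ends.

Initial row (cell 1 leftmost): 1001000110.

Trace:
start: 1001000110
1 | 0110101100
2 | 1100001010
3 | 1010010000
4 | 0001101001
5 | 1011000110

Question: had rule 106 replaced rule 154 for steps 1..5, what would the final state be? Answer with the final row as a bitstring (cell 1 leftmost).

(re-executing steps 1..5 under rule 106; state before step 1: 1001000110)
1 | 0010001111
2 | 0100011001
3 | 1000111010
4 | 0001101101
5 | 0011111110

0011111110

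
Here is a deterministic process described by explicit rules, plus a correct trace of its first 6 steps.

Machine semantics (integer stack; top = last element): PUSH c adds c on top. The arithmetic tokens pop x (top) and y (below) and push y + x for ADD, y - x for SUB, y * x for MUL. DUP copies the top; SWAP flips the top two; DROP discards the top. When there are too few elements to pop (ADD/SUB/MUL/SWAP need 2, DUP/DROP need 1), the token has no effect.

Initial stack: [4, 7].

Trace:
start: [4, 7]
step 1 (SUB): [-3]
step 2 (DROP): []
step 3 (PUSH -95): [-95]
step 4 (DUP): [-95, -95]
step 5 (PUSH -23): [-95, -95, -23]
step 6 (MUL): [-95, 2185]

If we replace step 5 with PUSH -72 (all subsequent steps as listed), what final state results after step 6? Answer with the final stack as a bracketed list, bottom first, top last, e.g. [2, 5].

(re-executing from step 5 with the substitution; state before step 5: [-95, -95])
step 5 (PUSH -72): [-95, -95, -72]
step 6 (MUL): [-95, 6840]

[-95, 6840]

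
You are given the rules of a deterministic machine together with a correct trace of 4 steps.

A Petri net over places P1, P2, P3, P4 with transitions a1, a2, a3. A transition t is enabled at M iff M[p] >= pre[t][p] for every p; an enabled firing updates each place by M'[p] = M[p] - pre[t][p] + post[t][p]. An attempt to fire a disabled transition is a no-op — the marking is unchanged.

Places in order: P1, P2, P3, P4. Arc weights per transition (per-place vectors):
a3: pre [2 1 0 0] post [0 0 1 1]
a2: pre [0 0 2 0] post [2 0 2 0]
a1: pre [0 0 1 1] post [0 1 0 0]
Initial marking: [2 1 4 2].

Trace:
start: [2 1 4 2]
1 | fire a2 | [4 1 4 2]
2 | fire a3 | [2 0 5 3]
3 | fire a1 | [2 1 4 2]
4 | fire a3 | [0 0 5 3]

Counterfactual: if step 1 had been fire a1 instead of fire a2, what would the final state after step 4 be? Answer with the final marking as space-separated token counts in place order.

0 2 3 1

(re-executing from step 1 with the substitution; state before step 1: [2 1 4 2])
1 | fire a1 | [2 2 3 1]
2 | fire a3 | [0 1 4 2]
3 | fire a1 | [0 2 3 1]
4 | fire a3 | [0 2 3 1]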